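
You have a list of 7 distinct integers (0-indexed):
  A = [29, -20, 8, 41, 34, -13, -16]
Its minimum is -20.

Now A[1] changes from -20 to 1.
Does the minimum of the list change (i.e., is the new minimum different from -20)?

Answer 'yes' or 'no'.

Answer: yes

Derivation:
Old min = -20
Change: A[1] -20 -> 1
Changed element was the min; new min must be rechecked.
New min = -16; changed? yes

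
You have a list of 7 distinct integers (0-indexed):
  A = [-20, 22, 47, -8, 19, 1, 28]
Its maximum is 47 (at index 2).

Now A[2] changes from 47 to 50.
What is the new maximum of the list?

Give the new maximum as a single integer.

Old max = 47 (at index 2)
Change: A[2] 47 -> 50
Changed element WAS the max -> may need rescan.
  Max of remaining elements: 28
  New max = max(50, 28) = 50

Answer: 50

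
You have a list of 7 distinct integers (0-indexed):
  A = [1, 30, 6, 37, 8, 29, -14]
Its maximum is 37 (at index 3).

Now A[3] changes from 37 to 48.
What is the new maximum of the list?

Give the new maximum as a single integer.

Answer: 48

Derivation:
Old max = 37 (at index 3)
Change: A[3] 37 -> 48
Changed element WAS the max -> may need rescan.
  Max of remaining elements: 30
  New max = max(48, 30) = 48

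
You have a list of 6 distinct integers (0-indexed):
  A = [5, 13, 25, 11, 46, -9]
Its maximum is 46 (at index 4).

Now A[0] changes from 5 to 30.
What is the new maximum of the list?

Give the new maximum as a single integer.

Answer: 46

Derivation:
Old max = 46 (at index 4)
Change: A[0] 5 -> 30
Changed element was NOT the old max.
  New max = max(old_max, new_val) = max(46, 30) = 46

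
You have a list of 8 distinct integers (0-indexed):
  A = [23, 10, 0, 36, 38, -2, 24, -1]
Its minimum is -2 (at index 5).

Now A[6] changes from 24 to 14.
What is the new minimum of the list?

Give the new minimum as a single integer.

Old min = -2 (at index 5)
Change: A[6] 24 -> 14
Changed element was NOT the old min.
  New min = min(old_min, new_val) = min(-2, 14) = -2

Answer: -2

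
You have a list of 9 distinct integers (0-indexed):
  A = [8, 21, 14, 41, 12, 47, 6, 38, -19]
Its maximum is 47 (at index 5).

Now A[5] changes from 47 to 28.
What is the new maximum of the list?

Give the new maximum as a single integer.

Answer: 41

Derivation:
Old max = 47 (at index 5)
Change: A[5] 47 -> 28
Changed element WAS the max -> may need rescan.
  Max of remaining elements: 41
  New max = max(28, 41) = 41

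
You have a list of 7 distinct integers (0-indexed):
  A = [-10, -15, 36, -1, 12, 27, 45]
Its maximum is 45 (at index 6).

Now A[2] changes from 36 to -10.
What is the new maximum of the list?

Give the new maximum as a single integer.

Answer: 45

Derivation:
Old max = 45 (at index 6)
Change: A[2] 36 -> -10
Changed element was NOT the old max.
  New max = max(old_max, new_val) = max(45, -10) = 45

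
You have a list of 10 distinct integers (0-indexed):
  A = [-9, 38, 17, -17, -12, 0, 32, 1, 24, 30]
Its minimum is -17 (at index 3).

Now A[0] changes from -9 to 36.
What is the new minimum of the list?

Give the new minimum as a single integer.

Old min = -17 (at index 3)
Change: A[0] -9 -> 36
Changed element was NOT the old min.
  New min = min(old_min, new_val) = min(-17, 36) = -17

Answer: -17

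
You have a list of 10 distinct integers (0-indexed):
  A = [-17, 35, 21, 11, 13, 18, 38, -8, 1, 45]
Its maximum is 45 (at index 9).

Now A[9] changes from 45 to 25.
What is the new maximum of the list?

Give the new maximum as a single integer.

Old max = 45 (at index 9)
Change: A[9] 45 -> 25
Changed element WAS the max -> may need rescan.
  Max of remaining elements: 38
  New max = max(25, 38) = 38

Answer: 38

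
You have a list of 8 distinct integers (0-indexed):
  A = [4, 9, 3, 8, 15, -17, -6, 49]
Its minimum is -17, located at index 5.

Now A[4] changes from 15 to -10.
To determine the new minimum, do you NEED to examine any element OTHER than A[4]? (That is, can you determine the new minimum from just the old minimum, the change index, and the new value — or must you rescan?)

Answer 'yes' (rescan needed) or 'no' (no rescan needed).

Answer: no

Derivation:
Old min = -17 at index 5
Change at index 4: 15 -> -10
Index 4 was NOT the min. New min = min(-17, -10). No rescan of other elements needed.
Needs rescan: no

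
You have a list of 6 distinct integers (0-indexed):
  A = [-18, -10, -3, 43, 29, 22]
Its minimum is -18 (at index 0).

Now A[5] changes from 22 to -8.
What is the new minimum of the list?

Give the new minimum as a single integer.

Old min = -18 (at index 0)
Change: A[5] 22 -> -8
Changed element was NOT the old min.
  New min = min(old_min, new_val) = min(-18, -8) = -18

Answer: -18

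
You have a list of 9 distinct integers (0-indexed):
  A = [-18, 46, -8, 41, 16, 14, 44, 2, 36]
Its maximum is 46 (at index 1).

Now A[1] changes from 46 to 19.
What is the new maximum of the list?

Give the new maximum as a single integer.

Old max = 46 (at index 1)
Change: A[1] 46 -> 19
Changed element WAS the max -> may need rescan.
  Max of remaining elements: 44
  New max = max(19, 44) = 44

Answer: 44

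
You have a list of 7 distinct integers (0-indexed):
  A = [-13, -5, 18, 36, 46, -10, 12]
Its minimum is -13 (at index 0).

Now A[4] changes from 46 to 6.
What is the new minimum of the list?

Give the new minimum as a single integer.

Old min = -13 (at index 0)
Change: A[4] 46 -> 6
Changed element was NOT the old min.
  New min = min(old_min, new_val) = min(-13, 6) = -13

Answer: -13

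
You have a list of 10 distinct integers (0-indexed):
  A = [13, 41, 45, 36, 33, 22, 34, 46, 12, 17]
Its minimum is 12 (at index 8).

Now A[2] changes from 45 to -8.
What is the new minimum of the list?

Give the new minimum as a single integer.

Old min = 12 (at index 8)
Change: A[2] 45 -> -8
Changed element was NOT the old min.
  New min = min(old_min, new_val) = min(12, -8) = -8

Answer: -8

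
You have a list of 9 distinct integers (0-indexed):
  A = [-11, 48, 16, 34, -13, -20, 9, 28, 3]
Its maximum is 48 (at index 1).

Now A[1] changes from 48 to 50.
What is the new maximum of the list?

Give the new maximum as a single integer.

Old max = 48 (at index 1)
Change: A[1] 48 -> 50
Changed element WAS the max -> may need rescan.
  Max of remaining elements: 34
  New max = max(50, 34) = 50

Answer: 50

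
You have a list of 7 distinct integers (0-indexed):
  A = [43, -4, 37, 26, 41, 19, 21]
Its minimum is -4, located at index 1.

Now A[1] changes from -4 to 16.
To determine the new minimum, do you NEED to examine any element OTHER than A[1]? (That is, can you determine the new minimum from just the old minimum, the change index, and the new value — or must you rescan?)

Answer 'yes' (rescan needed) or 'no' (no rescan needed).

Answer: yes

Derivation:
Old min = -4 at index 1
Change at index 1: -4 -> 16
Index 1 WAS the min and new value 16 > old min -4. Must rescan other elements to find the new min.
Needs rescan: yes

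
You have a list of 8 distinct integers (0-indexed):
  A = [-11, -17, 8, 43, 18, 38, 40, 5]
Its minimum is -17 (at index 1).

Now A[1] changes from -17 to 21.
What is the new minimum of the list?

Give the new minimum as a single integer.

Old min = -17 (at index 1)
Change: A[1] -17 -> 21
Changed element WAS the min. Need to check: is 21 still <= all others?
  Min of remaining elements: -11
  New min = min(21, -11) = -11

Answer: -11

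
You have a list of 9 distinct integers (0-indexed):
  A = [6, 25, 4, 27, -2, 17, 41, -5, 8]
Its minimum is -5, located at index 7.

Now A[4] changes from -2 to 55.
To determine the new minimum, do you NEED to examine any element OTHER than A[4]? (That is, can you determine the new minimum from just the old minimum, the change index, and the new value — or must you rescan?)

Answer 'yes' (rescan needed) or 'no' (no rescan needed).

Old min = -5 at index 7
Change at index 4: -2 -> 55
Index 4 was NOT the min. New min = min(-5, 55). No rescan of other elements needed.
Needs rescan: no

Answer: no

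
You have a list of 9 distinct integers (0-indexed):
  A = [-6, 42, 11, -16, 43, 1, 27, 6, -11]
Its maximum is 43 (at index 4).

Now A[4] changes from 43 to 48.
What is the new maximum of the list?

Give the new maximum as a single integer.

Answer: 48

Derivation:
Old max = 43 (at index 4)
Change: A[4] 43 -> 48
Changed element WAS the max -> may need rescan.
  Max of remaining elements: 42
  New max = max(48, 42) = 48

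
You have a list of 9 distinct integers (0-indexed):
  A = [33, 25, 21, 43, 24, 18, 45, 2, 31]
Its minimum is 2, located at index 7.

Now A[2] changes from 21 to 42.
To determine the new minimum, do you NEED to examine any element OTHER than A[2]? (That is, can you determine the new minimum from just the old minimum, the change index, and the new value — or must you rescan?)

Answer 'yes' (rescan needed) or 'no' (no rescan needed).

Old min = 2 at index 7
Change at index 2: 21 -> 42
Index 2 was NOT the min. New min = min(2, 42). No rescan of other elements needed.
Needs rescan: no

Answer: no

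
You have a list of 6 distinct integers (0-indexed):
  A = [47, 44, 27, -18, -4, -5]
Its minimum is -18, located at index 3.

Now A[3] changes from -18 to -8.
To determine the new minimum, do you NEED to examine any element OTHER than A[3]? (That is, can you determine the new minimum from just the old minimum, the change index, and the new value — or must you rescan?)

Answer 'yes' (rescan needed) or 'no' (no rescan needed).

Old min = -18 at index 3
Change at index 3: -18 -> -8
Index 3 WAS the min and new value -8 > old min -18. Must rescan other elements to find the new min.
Needs rescan: yes

Answer: yes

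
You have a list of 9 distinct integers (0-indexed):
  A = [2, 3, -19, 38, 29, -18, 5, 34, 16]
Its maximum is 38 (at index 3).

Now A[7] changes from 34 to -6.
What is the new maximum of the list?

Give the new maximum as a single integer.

Answer: 38

Derivation:
Old max = 38 (at index 3)
Change: A[7] 34 -> -6
Changed element was NOT the old max.
  New max = max(old_max, new_val) = max(38, -6) = 38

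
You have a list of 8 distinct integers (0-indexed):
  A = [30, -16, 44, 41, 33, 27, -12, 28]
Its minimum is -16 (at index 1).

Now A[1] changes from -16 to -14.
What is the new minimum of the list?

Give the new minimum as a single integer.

Old min = -16 (at index 1)
Change: A[1] -16 -> -14
Changed element WAS the min. Need to check: is -14 still <= all others?
  Min of remaining elements: -12
  New min = min(-14, -12) = -14

Answer: -14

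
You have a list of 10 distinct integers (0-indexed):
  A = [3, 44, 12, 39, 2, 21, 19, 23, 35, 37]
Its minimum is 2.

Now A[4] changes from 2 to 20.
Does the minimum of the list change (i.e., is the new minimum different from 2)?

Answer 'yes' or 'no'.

Old min = 2
Change: A[4] 2 -> 20
Changed element was the min; new min must be rechecked.
New min = 3; changed? yes

Answer: yes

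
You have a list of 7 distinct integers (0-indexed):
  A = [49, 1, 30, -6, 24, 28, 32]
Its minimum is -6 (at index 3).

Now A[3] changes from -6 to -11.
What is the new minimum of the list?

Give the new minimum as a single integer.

Answer: -11

Derivation:
Old min = -6 (at index 3)
Change: A[3] -6 -> -11
Changed element WAS the min. Need to check: is -11 still <= all others?
  Min of remaining elements: 1
  New min = min(-11, 1) = -11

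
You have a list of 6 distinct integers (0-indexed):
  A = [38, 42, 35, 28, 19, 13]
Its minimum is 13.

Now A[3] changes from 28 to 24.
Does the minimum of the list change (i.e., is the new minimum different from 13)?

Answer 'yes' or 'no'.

Old min = 13
Change: A[3] 28 -> 24
Changed element was NOT the min; min changes only if 24 < 13.
New min = 13; changed? no

Answer: no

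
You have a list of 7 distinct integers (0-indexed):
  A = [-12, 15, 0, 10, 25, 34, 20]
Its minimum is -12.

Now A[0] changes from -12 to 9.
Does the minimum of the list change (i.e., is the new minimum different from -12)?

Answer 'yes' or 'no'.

Answer: yes

Derivation:
Old min = -12
Change: A[0] -12 -> 9
Changed element was the min; new min must be rechecked.
New min = 0; changed? yes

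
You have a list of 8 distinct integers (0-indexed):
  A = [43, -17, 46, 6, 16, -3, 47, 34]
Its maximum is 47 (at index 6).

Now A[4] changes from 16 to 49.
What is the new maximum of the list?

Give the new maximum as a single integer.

Answer: 49

Derivation:
Old max = 47 (at index 6)
Change: A[4] 16 -> 49
Changed element was NOT the old max.
  New max = max(old_max, new_val) = max(47, 49) = 49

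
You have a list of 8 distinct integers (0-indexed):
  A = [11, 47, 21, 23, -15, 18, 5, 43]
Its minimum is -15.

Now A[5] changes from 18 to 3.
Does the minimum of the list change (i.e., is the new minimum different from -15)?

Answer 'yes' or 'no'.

Answer: no

Derivation:
Old min = -15
Change: A[5] 18 -> 3
Changed element was NOT the min; min changes only if 3 < -15.
New min = -15; changed? no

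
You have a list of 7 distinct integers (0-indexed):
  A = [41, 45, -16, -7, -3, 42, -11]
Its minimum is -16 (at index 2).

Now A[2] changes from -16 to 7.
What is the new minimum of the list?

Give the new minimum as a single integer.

Answer: -11

Derivation:
Old min = -16 (at index 2)
Change: A[2] -16 -> 7
Changed element WAS the min. Need to check: is 7 still <= all others?
  Min of remaining elements: -11
  New min = min(7, -11) = -11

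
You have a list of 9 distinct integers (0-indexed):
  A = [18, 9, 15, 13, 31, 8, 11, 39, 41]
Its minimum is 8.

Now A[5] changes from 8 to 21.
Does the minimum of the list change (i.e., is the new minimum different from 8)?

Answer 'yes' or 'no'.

Answer: yes

Derivation:
Old min = 8
Change: A[5] 8 -> 21
Changed element was the min; new min must be rechecked.
New min = 9; changed? yes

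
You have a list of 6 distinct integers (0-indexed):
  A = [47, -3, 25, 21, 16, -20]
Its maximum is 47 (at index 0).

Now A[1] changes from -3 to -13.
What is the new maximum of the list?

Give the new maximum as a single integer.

Old max = 47 (at index 0)
Change: A[1] -3 -> -13
Changed element was NOT the old max.
  New max = max(old_max, new_val) = max(47, -13) = 47

Answer: 47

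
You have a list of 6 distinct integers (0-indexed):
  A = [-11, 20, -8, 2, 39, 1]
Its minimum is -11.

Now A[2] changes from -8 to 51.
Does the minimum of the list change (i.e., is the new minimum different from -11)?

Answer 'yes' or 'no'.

Old min = -11
Change: A[2] -8 -> 51
Changed element was NOT the min; min changes only if 51 < -11.
New min = -11; changed? no

Answer: no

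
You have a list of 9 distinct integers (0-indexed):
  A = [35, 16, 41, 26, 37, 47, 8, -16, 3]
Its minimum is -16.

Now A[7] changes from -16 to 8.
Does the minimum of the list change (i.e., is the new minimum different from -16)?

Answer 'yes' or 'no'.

Old min = -16
Change: A[7] -16 -> 8
Changed element was the min; new min must be rechecked.
New min = 3; changed? yes

Answer: yes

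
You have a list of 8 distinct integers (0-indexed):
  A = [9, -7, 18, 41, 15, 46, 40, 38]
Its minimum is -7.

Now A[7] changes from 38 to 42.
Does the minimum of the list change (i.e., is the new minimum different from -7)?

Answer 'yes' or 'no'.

Old min = -7
Change: A[7] 38 -> 42
Changed element was NOT the min; min changes only if 42 < -7.
New min = -7; changed? no

Answer: no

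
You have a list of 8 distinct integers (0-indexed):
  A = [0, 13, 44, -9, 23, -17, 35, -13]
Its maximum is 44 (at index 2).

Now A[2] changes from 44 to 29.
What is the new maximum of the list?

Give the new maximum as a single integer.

Answer: 35

Derivation:
Old max = 44 (at index 2)
Change: A[2] 44 -> 29
Changed element WAS the max -> may need rescan.
  Max of remaining elements: 35
  New max = max(29, 35) = 35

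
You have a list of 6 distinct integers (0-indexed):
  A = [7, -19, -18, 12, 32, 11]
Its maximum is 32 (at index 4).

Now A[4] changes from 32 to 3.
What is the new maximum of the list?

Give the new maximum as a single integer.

Old max = 32 (at index 4)
Change: A[4] 32 -> 3
Changed element WAS the max -> may need rescan.
  Max of remaining elements: 12
  New max = max(3, 12) = 12

Answer: 12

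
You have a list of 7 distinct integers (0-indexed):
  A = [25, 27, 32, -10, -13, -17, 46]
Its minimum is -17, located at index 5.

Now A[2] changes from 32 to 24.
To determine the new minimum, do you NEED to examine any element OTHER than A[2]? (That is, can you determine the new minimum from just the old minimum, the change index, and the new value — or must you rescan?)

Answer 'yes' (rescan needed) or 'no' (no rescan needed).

Answer: no

Derivation:
Old min = -17 at index 5
Change at index 2: 32 -> 24
Index 2 was NOT the min. New min = min(-17, 24). No rescan of other elements needed.
Needs rescan: no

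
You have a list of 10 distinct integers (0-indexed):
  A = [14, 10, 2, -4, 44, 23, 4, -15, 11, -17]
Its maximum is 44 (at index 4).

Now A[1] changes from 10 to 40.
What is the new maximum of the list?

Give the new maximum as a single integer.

Old max = 44 (at index 4)
Change: A[1] 10 -> 40
Changed element was NOT the old max.
  New max = max(old_max, new_val) = max(44, 40) = 44

Answer: 44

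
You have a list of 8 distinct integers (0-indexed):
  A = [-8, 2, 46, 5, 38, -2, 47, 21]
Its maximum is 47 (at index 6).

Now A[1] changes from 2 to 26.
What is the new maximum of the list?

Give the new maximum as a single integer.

Answer: 47

Derivation:
Old max = 47 (at index 6)
Change: A[1] 2 -> 26
Changed element was NOT the old max.
  New max = max(old_max, new_val) = max(47, 26) = 47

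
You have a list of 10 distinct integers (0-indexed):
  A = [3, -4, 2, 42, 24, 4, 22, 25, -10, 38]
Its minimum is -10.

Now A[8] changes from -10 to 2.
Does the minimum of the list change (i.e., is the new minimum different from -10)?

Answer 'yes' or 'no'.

Answer: yes

Derivation:
Old min = -10
Change: A[8] -10 -> 2
Changed element was the min; new min must be rechecked.
New min = -4; changed? yes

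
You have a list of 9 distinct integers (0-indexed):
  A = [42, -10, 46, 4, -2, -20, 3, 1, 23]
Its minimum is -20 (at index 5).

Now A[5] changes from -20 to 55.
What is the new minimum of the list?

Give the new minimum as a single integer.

Old min = -20 (at index 5)
Change: A[5] -20 -> 55
Changed element WAS the min. Need to check: is 55 still <= all others?
  Min of remaining elements: -10
  New min = min(55, -10) = -10

Answer: -10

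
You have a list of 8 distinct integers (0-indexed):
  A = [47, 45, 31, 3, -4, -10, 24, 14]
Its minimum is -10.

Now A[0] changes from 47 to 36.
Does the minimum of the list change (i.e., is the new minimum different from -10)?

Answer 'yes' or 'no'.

Answer: no

Derivation:
Old min = -10
Change: A[0] 47 -> 36
Changed element was NOT the min; min changes only if 36 < -10.
New min = -10; changed? no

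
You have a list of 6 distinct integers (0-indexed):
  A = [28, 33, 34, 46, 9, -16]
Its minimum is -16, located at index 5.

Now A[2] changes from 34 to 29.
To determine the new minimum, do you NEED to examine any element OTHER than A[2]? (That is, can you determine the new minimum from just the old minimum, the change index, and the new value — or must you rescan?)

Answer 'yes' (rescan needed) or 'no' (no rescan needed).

Old min = -16 at index 5
Change at index 2: 34 -> 29
Index 2 was NOT the min. New min = min(-16, 29). No rescan of other elements needed.
Needs rescan: no

Answer: no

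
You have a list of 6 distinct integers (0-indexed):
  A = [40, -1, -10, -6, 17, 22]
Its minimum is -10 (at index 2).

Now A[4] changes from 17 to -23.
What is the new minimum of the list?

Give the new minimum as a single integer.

Old min = -10 (at index 2)
Change: A[4] 17 -> -23
Changed element was NOT the old min.
  New min = min(old_min, new_val) = min(-10, -23) = -23

Answer: -23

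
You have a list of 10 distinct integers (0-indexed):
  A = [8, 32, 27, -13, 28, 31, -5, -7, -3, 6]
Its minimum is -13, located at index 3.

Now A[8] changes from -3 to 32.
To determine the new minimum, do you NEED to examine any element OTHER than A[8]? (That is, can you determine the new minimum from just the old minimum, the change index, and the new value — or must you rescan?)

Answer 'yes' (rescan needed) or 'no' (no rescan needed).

Old min = -13 at index 3
Change at index 8: -3 -> 32
Index 8 was NOT the min. New min = min(-13, 32). No rescan of other elements needed.
Needs rescan: no

Answer: no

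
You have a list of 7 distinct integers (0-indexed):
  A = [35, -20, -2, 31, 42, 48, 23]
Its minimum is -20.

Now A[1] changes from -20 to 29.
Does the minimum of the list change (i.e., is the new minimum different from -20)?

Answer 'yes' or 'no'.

Answer: yes

Derivation:
Old min = -20
Change: A[1] -20 -> 29
Changed element was the min; new min must be rechecked.
New min = -2; changed? yes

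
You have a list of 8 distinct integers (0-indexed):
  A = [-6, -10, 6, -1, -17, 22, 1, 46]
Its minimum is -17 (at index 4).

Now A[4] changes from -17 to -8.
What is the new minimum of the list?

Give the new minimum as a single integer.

Answer: -10

Derivation:
Old min = -17 (at index 4)
Change: A[4] -17 -> -8
Changed element WAS the min. Need to check: is -8 still <= all others?
  Min of remaining elements: -10
  New min = min(-8, -10) = -10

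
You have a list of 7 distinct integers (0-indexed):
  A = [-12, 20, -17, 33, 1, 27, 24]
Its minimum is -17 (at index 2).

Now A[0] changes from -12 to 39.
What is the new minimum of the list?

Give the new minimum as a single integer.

Old min = -17 (at index 2)
Change: A[0] -12 -> 39
Changed element was NOT the old min.
  New min = min(old_min, new_val) = min(-17, 39) = -17

Answer: -17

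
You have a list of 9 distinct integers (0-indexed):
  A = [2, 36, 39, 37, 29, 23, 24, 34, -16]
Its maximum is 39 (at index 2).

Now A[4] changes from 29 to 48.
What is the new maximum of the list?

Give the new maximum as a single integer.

Old max = 39 (at index 2)
Change: A[4] 29 -> 48
Changed element was NOT the old max.
  New max = max(old_max, new_val) = max(39, 48) = 48

Answer: 48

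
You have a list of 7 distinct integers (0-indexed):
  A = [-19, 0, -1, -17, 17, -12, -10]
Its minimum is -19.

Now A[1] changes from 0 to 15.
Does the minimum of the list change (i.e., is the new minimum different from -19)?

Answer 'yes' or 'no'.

Answer: no

Derivation:
Old min = -19
Change: A[1] 0 -> 15
Changed element was NOT the min; min changes only if 15 < -19.
New min = -19; changed? no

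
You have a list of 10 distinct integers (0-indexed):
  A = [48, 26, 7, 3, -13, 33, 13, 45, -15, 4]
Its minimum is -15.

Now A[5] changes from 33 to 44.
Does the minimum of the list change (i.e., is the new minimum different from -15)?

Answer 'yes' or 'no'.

Answer: no

Derivation:
Old min = -15
Change: A[5] 33 -> 44
Changed element was NOT the min; min changes only if 44 < -15.
New min = -15; changed? no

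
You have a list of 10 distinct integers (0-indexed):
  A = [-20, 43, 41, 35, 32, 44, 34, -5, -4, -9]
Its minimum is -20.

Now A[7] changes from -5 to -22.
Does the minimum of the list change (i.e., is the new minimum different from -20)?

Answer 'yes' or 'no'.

Old min = -20
Change: A[7] -5 -> -22
Changed element was NOT the min; min changes only if -22 < -20.
New min = -22; changed? yes

Answer: yes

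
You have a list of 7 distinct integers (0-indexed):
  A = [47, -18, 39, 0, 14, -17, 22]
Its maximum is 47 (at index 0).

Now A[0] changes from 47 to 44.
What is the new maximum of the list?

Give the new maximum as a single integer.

Old max = 47 (at index 0)
Change: A[0] 47 -> 44
Changed element WAS the max -> may need rescan.
  Max of remaining elements: 39
  New max = max(44, 39) = 44

Answer: 44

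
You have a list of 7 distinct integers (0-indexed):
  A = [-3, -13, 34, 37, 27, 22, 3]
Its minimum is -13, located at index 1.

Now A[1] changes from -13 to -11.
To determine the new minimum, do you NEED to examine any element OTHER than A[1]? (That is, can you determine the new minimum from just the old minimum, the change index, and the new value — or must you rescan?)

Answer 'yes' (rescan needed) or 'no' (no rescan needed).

Answer: yes

Derivation:
Old min = -13 at index 1
Change at index 1: -13 -> -11
Index 1 WAS the min and new value -11 > old min -13. Must rescan other elements to find the new min.
Needs rescan: yes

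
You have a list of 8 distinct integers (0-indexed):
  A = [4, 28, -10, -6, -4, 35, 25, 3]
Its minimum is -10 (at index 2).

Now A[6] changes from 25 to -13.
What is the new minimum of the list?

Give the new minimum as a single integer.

Old min = -10 (at index 2)
Change: A[6] 25 -> -13
Changed element was NOT the old min.
  New min = min(old_min, new_val) = min(-10, -13) = -13

Answer: -13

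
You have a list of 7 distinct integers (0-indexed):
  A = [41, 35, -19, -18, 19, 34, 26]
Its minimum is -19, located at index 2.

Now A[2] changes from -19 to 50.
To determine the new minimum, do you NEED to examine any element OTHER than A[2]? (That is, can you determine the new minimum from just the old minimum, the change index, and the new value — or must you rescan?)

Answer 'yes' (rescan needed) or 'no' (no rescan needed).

Old min = -19 at index 2
Change at index 2: -19 -> 50
Index 2 WAS the min and new value 50 > old min -19. Must rescan other elements to find the new min.
Needs rescan: yes

Answer: yes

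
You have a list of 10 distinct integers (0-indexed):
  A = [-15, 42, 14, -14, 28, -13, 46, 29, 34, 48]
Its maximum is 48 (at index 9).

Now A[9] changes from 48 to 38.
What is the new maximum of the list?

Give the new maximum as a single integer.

Old max = 48 (at index 9)
Change: A[9] 48 -> 38
Changed element WAS the max -> may need rescan.
  Max of remaining elements: 46
  New max = max(38, 46) = 46

Answer: 46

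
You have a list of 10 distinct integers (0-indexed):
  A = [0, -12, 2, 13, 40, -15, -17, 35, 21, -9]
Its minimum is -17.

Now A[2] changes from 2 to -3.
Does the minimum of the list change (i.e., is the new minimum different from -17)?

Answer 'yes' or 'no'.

Answer: no

Derivation:
Old min = -17
Change: A[2] 2 -> -3
Changed element was NOT the min; min changes only if -3 < -17.
New min = -17; changed? no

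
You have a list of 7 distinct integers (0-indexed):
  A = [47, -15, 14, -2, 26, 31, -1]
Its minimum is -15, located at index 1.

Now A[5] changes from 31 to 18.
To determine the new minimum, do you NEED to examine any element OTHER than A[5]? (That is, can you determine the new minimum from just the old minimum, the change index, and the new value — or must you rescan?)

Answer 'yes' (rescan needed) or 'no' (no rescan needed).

Old min = -15 at index 1
Change at index 5: 31 -> 18
Index 5 was NOT the min. New min = min(-15, 18). No rescan of other elements needed.
Needs rescan: no

Answer: no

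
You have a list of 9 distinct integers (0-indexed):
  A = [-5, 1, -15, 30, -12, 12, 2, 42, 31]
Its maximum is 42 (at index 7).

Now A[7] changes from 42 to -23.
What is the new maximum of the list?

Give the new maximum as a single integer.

Old max = 42 (at index 7)
Change: A[7] 42 -> -23
Changed element WAS the max -> may need rescan.
  Max of remaining elements: 31
  New max = max(-23, 31) = 31

Answer: 31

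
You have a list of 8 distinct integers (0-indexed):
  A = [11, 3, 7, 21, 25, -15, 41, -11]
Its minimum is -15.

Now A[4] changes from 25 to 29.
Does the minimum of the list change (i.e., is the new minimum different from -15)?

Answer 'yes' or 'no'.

Old min = -15
Change: A[4] 25 -> 29
Changed element was NOT the min; min changes only if 29 < -15.
New min = -15; changed? no

Answer: no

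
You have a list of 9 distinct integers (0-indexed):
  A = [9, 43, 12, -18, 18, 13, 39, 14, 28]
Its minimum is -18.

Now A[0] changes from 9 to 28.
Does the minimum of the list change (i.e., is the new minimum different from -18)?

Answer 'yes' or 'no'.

Answer: no

Derivation:
Old min = -18
Change: A[0] 9 -> 28
Changed element was NOT the min; min changes only if 28 < -18.
New min = -18; changed? no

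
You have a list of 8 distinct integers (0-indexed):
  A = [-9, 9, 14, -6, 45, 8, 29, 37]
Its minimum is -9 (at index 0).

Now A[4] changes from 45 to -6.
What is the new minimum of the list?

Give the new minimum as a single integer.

Answer: -9

Derivation:
Old min = -9 (at index 0)
Change: A[4] 45 -> -6
Changed element was NOT the old min.
  New min = min(old_min, new_val) = min(-9, -6) = -9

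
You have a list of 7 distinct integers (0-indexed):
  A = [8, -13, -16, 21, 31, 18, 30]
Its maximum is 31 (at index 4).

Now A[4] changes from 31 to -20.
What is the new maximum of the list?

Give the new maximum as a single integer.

Answer: 30

Derivation:
Old max = 31 (at index 4)
Change: A[4] 31 -> -20
Changed element WAS the max -> may need rescan.
  Max of remaining elements: 30
  New max = max(-20, 30) = 30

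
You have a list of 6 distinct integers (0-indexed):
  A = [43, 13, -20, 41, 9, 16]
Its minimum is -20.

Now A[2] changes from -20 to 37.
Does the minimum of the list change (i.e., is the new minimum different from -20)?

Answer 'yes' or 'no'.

Answer: yes

Derivation:
Old min = -20
Change: A[2] -20 -> 37
Changed element was the min; new min must be rechecked.
New min = 9; changed? yes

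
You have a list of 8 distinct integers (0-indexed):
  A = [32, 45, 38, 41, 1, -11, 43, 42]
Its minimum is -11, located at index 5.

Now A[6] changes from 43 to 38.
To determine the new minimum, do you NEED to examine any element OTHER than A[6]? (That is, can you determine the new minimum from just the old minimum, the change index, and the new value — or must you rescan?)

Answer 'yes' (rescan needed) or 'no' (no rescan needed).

Old min = -11 at index 5
Change at index 6: 43 -> 38
Index 6 was NOT the min. New min = min(-11, 38). No rescan of other elements needed.
Needs rescan: no

Answer: no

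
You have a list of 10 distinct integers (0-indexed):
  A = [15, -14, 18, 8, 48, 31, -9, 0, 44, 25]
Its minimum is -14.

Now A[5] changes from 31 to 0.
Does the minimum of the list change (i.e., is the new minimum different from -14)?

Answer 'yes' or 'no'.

Answer: no

Derivation:
Old min = -14
Change: A[5] 31 -> 0
Changed element was NOT the min; min changes only if 0 < -14.
New min = -14; changed? no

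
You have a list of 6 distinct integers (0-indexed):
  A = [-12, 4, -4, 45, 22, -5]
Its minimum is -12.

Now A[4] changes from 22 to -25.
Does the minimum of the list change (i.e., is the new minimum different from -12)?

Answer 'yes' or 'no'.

Answer: yes

Derivation:
Old min = -12
Change: A[4] 22 -> -25
Changed element was NOT the min; min changes only if -25 < -12.
New min = -25; changed? yes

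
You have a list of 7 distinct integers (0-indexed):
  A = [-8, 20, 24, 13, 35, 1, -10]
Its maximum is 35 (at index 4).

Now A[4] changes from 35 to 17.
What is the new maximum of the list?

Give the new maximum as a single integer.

Answer: 24

Derivation:
Old max = 35 (at index 4)
Change: A[4] 35 -> 17
Changed element WAS the max -> may need rescan.
  Max of remaining elements: 24
  New max = max(17, 24) = 24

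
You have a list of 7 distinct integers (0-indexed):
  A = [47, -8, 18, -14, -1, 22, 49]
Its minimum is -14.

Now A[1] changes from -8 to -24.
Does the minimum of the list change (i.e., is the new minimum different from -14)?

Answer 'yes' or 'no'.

Old min = -14
Change: A[1] -8 -> -24
Changed element was NOT the min; min changes only if -24 < -14.
New min = -24; changed? yes

Answer: yes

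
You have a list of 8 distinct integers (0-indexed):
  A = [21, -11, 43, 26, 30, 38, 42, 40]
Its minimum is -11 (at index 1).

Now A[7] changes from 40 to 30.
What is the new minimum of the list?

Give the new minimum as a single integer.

Answer: -11

Derivation:
Old min = -11 (at index 1)
Change: A[7] 40 -> 30
Changed element was NOT the old min.
  New min = min(old_min, new_val) = min(-11, 30) = -11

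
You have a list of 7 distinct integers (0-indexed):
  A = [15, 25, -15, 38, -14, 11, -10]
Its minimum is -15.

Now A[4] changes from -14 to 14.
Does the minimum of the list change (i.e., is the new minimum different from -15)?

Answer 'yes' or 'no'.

Answer: no

Derivation:
Old min = -15
Change: A[4] -14 -> 14
Changed element was NOT the min; min changes only if 14 < -15.
New min = -15; changed? no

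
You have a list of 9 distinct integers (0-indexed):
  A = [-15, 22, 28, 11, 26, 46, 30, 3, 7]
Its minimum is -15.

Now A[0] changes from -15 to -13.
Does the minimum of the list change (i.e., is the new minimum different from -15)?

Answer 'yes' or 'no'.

Old min = -15
Change: A[0] -15 -> -13
Changed element was the min; new min must be rechecked.
New min = -13; changed? yes

Answer: yes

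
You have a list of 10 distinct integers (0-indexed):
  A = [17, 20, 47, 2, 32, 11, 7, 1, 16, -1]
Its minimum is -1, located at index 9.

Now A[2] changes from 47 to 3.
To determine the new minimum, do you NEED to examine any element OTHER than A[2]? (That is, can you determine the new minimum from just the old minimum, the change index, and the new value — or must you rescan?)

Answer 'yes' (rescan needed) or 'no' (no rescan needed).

Answer: no

Derivation:
Old min = -1 at index 9
Change at index 2: 47 -> 3
Index 2 was NOT the min. New min = min(-1, 3). No rescan of other elements needed.
Needs rescan: no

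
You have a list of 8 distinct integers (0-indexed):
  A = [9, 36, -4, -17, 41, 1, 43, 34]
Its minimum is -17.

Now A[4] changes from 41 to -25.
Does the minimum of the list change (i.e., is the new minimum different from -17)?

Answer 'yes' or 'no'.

Answer: yes

Derivation:
Old min = -17
Change: A[4] 41 -> -25
Changed element was NOT the min; min changes only if -25 < -17.
New min = -25; changed? yes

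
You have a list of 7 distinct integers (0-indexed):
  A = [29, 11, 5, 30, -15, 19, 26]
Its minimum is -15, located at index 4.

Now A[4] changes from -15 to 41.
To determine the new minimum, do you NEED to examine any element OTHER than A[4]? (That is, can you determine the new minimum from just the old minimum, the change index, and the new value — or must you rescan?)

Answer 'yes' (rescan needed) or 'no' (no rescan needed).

Old min = -15 at index 4
Change at index 4: -15 -> 41
Index 4 WAS the min and new value 41 > old min -15. Must rescan other elements to find the new min.
Needs rescan: yes

Answer: yes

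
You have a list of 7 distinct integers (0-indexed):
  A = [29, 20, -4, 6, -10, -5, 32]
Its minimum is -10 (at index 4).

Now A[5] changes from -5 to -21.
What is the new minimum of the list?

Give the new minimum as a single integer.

Old min = -10 (at index 4)
Change: A[5] -5 -> -21
Changed element was NOT the old min.
  New min = min(old_min, new_val) = min(-10, -21) = -21

Answer: -21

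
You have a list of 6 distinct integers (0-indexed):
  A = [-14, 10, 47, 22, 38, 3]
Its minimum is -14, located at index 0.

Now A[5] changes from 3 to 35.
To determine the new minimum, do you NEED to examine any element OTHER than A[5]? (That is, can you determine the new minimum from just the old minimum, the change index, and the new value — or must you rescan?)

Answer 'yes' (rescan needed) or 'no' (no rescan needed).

Old min = -14 at index 0
Change at index 5: 3 -> 35
Index 5 was NOT the min. New min = min(-14, 35). No rescan of other elements needed.
Needs rescan: no

Answer: no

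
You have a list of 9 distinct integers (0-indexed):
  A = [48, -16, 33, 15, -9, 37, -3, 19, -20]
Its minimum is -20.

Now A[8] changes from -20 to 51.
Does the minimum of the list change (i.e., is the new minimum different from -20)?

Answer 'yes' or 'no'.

Old min = -20
Change: A[8] -20 -> 51
Changed element was the min; new min must be rechecked.
New min = -16; changed? yes

Answer: yes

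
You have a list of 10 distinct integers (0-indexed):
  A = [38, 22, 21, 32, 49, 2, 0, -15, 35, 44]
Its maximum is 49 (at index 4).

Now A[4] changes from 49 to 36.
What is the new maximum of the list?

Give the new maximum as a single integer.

Answer: 44

Derivation:
Old max = 49 (at index 4)
Change: A[4] 49 -> 36
Changed element WAS the max -> may need rescan.
  Max of remaining elements: 44
  New max = max(36, 44) = 44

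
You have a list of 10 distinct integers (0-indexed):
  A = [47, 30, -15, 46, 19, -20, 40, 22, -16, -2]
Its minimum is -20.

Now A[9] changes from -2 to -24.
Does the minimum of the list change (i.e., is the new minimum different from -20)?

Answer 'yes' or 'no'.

Old min = -20
Change: A[9] -2 -> -24
Changed element was NOT the min; min changes only if -24 < -20.
New min = -24; changed? yes

Answer: yes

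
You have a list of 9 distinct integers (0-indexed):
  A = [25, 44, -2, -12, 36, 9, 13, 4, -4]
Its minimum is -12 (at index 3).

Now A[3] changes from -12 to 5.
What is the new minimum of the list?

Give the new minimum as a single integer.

Answer: -4

Derivation:
Old min = -12 (at index 3)
Change: A[3] -12 -> 5
Changed element WAS the min. Need to check: is 5 still <= all others?
  Min of remaining elements: -4
  New min = min(5, -4) = -4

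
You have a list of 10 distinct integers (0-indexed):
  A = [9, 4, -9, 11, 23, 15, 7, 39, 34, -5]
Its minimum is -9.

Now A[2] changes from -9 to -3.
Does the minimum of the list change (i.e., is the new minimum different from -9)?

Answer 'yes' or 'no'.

Old min = -9
Change: A[2] -9 -> -3
Changed element was the min; new min must be rechecked.
New min = -5; changed? yes

Answer: yes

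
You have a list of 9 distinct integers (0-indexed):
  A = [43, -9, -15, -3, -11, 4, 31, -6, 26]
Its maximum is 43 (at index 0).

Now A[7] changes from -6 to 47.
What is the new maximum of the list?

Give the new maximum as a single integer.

Answer: 47

Derivation:
Old max = 43 (at index 0)
Change: A[7] -6 -> 47
Changed element was NOT the old max.
  New max = max(old_max, new_val) = max(43, 47) = 47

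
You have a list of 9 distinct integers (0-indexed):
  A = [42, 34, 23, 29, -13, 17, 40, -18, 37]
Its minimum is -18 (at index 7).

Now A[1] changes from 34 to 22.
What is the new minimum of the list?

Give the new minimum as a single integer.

Old min = -18 (at index 7)
Change: A[1] 34 -> 22
Changed element was NOT the old min.
  New min = min(old_min, new_val) = min(-18, 22) = -18

Answer: -18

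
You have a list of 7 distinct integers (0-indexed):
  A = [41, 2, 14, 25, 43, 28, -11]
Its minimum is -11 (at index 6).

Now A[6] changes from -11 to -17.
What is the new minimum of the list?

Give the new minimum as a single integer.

Answer: -17

Derivation:
Old min = -11 (at index 6)
Change: A[6] -11 -> -17
Changed element WAS the min. Need to check: is -17 still <= all others?
  Min of remaining elements: 2
  New min = min(-17, 2) = -17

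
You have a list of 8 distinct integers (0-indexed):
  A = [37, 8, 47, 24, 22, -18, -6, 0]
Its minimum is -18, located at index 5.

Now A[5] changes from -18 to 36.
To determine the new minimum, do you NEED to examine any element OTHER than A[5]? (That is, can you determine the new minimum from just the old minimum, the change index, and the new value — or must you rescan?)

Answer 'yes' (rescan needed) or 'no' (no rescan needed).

Answer: yes

Derivation:
Old min = -18 at index 5
Change at index 5: -18 -> 36
Index 5 WAS the min and new value 36 > old min -18. Must rescan other elements to find the new min.
Needs rescan: yes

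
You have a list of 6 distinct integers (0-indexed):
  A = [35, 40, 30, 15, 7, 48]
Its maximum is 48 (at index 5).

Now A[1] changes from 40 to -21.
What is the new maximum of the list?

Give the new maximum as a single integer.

Answer: 48

Derivation:
Old max = 48 (at index 5)
Change: A[1] 40 -> -21
Changed element was NOT the old max.
  New max = max(old_max, new_val) = max(48, -21) = 48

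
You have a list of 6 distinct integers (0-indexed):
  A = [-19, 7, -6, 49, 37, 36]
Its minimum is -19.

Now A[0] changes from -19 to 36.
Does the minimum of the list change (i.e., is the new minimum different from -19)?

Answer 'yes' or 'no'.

Old min = -19
Change: A[0] -19 -> 36
Changed element was the min; new min must be rechecked.
New min = -6; changed? yes

Answer: yes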